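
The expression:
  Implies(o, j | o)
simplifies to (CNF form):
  True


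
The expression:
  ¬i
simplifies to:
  ¬i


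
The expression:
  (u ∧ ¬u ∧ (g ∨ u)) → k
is always true.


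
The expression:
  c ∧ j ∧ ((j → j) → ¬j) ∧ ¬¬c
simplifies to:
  False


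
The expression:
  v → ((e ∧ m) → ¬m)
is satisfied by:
  {m: False, e: False, v: False}
  {v: True, m: False, e: False}
  {e: True, m: False, v: False}
  {v: True, e: True, m: False}
  {m: True, v: False, e: False}
  {v: True, m: True, e: False}
  {e: True, m: True, v: False}


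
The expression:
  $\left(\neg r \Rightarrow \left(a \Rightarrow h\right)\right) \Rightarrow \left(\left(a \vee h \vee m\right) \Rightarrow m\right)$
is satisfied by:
  {m: True, a: False, h: False, r: False}
  {r: True, m: True, a: False, h: False}
  {m: True, a: True, h: False, r: False}
  {r: True, m: True, a: True, h: False}
  {m: True, h: True, a: False, r: False}
  {m: True, h: True, r: True, a: False}
  {m: True, h: True, a: True, r: False}
  {r: True, m: True, h: True, a: True}
  {r: False, a: False, h: False, m: False}
  {r: True, a: False, h: False, m: False}
  {a: True, r: False, h: False, m: False}


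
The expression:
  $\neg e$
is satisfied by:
  {e: False}


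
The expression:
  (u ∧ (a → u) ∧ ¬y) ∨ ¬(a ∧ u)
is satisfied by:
  {u: False, y: False, a: False}
  {a: True, u: False, y: False}
  {y: True, u: False, a: False}
  {a: True, y: True, u: False}
  {u: True, a: False, y: False}
  {a: True, u: True, y: False}
  {y: True, u: True, a: False}


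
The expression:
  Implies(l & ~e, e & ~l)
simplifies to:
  e | ~l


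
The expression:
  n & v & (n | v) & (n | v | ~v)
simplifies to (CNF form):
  n & v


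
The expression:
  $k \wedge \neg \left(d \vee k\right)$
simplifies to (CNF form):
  $\text{False}$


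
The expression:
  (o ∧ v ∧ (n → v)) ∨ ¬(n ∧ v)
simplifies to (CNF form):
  o ∨ ¬n ∨ ¬v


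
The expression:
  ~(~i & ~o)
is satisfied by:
  {i: True, o: True}
  {i: True, o: False}
  {o: True, i: False}


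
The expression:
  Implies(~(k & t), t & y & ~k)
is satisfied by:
  {y: True, k: True, t: True}
  {y: True, t: True, k: False}
  {k: True, t: True, y: False}


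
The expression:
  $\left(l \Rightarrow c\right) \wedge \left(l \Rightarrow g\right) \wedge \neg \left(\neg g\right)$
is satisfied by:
  {c: True, g: True, l: False}
  {g: True, l: False, c: False}
  {c: True, l: True, g: True}


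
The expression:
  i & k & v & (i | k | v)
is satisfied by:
  {k: True, i: True, v: True}


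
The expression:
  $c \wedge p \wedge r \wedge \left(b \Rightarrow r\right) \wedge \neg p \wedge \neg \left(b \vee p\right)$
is never true.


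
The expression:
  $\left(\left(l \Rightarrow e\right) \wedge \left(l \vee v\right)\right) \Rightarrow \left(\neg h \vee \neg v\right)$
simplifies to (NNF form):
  $\left(l \wedge \neg e\right) \vee \neg h \vee \neg v$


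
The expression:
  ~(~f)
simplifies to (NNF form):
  f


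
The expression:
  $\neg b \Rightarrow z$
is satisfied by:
  {b: True, z: True}
  {b: True, z: False}
  {z: True, b: False}


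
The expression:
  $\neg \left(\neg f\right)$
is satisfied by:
  {f: True}


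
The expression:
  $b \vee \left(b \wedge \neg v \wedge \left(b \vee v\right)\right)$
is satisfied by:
  {b: True}


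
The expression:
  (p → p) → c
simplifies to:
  c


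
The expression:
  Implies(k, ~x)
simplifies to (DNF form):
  ~k | ~x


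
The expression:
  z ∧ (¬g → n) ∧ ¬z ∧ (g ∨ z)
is never true.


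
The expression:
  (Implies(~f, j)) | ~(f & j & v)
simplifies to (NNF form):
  True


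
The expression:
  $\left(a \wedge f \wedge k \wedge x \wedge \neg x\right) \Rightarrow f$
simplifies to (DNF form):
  $\text{True}$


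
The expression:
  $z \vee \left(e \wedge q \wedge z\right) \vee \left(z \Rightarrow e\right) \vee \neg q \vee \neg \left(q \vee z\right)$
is always true.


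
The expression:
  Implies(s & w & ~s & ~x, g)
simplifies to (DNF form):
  True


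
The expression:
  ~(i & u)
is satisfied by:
  {u: False, i: False}
  {i: True, u: False}
  {u: True, i: False}


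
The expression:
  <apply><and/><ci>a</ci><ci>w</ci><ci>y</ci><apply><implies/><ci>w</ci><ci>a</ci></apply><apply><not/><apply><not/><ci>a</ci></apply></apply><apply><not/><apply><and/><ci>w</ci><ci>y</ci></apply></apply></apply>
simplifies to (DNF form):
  <false/>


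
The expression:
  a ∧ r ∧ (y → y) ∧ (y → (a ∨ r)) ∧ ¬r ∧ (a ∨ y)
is never true.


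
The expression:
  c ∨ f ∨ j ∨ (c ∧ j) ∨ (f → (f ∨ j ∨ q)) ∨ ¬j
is always true.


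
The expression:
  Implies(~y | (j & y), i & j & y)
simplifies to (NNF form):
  y & (i | ~j)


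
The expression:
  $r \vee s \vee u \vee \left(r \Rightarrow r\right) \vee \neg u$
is always true.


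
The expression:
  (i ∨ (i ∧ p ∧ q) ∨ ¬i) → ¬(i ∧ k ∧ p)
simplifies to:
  ¬i ∨ ¬k ∨ ¬p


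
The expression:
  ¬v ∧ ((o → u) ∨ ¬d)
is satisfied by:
  {u: True, v: False, o: False, d: False}
  {u: False, v: False, o: False, d: False}
  {d: True, u: True, v: False, o: False}
  {d: True, u: False, v: False, o: False}
  {u: True, o: True, d: False, v: False}
  {o: True, d: False, v: False, u: False}
  {d: True, o: True, u: True, v: False}


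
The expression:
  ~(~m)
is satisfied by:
  {m: True}


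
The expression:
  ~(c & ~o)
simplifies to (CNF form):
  o | ~c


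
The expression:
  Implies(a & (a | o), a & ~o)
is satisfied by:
  {o: False, a: False}
  {a: True, o: False}
  {o: True, a: False}


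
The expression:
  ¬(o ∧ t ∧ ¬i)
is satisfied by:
  {i: True, o: False, t: False}
  {o: False, t: False, i: False}
  {i: True, t: True, o: False}
  {t: True, o: False, i: False}
  {i: True, o: True, t: False}
  {o: True, i: False, t: False}
  {i: True, t: True, o: True}


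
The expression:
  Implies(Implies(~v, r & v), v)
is always true.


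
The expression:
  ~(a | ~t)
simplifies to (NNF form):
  t & ~a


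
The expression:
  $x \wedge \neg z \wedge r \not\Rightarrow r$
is never true.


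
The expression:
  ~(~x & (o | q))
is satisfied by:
  {x: True, q: False, o: False}
  {x: True, o: True, q: False}
  {x: True, q: True, o: False}
  {x: True, o: True, q: True}
  {o: False, q: False, x: False}


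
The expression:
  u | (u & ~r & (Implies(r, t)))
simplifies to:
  u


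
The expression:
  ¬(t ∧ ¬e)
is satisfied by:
  {e: True, t: False}
  {t: False, e: False}
  {t: True, e: True}


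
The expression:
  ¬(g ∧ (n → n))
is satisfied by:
  {g: False}


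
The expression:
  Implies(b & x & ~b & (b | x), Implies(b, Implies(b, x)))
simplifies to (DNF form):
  True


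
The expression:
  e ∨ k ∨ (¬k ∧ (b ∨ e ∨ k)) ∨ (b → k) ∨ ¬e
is always true.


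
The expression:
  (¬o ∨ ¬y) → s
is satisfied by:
  {o: True, s: True, y: True}
  {o: True, s: True, y: False}
  {s: True, y: True, o: False}
  {s: True, y: False, o: False}
  {o: True, y: True, s: False}


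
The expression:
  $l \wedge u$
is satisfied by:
  {u: True, l: True}


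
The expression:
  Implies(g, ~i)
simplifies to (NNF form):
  ~g | ~i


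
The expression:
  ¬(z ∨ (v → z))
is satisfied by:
  {v: True, z: False}


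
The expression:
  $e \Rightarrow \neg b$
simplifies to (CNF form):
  $\neg b \vee \neg e$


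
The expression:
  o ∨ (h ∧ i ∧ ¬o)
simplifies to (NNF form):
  o ∨ (h ∧ i)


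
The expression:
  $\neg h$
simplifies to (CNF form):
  $\neg h$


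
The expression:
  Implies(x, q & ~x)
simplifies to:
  ~x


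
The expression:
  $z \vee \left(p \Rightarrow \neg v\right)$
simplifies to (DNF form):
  $z \vee \neg p \vee \neg v$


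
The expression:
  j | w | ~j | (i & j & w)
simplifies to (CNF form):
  True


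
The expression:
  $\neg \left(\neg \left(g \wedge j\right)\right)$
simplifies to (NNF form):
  $g \wedge j$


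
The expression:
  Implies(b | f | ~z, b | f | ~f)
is always true.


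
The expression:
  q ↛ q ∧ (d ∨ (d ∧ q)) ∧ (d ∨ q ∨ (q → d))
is never true.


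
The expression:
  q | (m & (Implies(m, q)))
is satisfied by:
  {q: True}


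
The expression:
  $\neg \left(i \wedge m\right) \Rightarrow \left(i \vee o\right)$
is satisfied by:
  {i: True, o: True}
  {i: True, o: False}
  {o: True, i: False}


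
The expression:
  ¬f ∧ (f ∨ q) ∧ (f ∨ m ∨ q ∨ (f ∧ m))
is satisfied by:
  {q: True, f: False}


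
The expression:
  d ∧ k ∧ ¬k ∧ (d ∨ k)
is never true.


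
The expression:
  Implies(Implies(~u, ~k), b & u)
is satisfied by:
  {b: True, k: True, u: False}
  {k: True, u: False, b: False}
  {b: True, k: True, u: True}
  {b: True, u: True, k: False}


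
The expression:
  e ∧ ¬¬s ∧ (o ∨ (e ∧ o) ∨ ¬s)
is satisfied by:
  {e: True, s: True, o: True}


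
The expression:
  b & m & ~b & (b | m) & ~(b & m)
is never true.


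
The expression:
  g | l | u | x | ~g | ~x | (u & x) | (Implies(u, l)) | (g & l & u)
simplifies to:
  True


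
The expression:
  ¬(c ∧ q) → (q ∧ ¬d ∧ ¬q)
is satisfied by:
  {c: True, q: True}


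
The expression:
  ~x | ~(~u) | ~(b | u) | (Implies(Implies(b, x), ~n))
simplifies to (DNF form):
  u | ~b | ~n | ~x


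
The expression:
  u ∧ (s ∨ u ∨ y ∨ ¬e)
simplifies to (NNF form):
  u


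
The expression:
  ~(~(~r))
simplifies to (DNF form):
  ~r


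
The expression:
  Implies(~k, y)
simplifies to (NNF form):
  k | y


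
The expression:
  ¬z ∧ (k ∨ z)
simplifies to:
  k ∧ ¬z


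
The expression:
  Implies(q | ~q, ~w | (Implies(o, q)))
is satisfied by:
  {q: True, w: False, o: False}
  {w: False, o: False, q: False}
  {q: True, o: True, w: False}
  {o: True, w: False, q: False}
  {q: True, w: True, o: False}
  {w: True, q: False, o: False}
  {q: True, o: True, w: True}


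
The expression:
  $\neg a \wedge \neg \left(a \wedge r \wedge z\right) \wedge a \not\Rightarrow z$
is never true.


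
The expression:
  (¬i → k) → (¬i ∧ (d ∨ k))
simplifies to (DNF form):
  ¬i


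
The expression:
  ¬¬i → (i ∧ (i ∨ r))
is always true.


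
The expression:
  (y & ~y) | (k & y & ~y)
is never true.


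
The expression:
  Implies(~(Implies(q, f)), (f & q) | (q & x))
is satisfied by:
  {x: True, f: True, q: False}
  {x: True, f: False, q: False}
  {f: True, x: False, q: False}
  {x: False, f: False, q: False}
  {x: True, q: True, f: True}
  {x: True, q: True, f: False}
  {q: True, f: True, x: False}


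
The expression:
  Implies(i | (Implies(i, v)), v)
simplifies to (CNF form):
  v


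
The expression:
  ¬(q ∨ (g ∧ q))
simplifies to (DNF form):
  ¬q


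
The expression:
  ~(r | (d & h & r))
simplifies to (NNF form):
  ~r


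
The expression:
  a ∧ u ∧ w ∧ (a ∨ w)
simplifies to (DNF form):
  a ∧ u ∧ w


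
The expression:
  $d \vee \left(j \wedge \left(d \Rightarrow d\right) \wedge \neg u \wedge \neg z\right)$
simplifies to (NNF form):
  $d \vee \left(j \wedge \neg u \wedge \neg z\right)$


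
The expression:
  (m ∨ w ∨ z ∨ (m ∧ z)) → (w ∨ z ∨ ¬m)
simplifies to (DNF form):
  w ∨ z ∨ ¬m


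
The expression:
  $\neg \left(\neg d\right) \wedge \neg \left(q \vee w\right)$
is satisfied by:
  {d: True, q: False, w: False}


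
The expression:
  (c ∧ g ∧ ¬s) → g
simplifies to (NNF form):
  True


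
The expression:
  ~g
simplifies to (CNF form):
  ~g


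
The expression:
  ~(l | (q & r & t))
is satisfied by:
  {t: False, r: False, l: False, q: False}
  {q: True, t: False, r: False, l: False}
  {r: True, q: False, t: False, l: False}
  {q: True, r: True, t: False, l: False}
  {t: True, q: False, r: False, l: False}
  {q: True, t: True, r: False, l: False}
  {r: True, t: True, q: False, l: False}


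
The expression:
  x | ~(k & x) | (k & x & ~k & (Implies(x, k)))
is always true.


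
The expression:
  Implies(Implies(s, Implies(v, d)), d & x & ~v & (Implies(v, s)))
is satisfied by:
  {d: True, s: True, x: True, v: False}
  {d: True, x: True, s: False, v: False}
  {v: True, s: True, x: True, d: False}
  {v: True, s: True, x: False, d: False}


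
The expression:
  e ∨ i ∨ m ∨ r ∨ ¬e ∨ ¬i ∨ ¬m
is always true.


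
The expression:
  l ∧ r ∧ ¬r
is never true.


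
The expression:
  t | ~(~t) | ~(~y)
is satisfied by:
  {y: True, t: True}
  {y: True, t: False}
  {t: True, y: False}


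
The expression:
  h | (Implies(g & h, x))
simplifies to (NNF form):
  True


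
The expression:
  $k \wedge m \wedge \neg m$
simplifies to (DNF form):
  $\text{False}$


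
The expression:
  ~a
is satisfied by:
  {a: False}


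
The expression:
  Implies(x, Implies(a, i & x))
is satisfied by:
  {i: True, x: False, a: False}
  {x: False, a: False, i: False}
  {i: True, a: True, x: False}
  {a: True, x: False, i: False}
  {i: True, x: True, a: False}
  {x: True, i: False, a: False}
  {i: True, a: True, x: True}


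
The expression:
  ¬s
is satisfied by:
  {s: False}


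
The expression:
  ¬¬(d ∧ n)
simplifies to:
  d ∧ n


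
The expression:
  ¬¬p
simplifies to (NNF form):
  p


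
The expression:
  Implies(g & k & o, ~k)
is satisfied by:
  {g: False, k: False, o: False}
  {o: True, g: False, k: False}
  {k: True, g: False, o: False}
  {o: True, k: True, g: False}
  {g: True, o: False, k: False}
  {o: True, g: True, k: False}
  {k: True, g: True, o: False}


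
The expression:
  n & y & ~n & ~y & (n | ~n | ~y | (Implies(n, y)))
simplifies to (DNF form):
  False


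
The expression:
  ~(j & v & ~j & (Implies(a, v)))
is always true.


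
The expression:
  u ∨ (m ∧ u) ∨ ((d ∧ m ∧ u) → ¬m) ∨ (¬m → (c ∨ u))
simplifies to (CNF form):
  True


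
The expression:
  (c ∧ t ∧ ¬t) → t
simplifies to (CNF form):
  True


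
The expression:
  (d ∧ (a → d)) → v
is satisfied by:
  {v: True, d: False}
  {d: False, v: False}
  {d: True, v: True}


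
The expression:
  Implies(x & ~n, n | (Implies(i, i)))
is always true.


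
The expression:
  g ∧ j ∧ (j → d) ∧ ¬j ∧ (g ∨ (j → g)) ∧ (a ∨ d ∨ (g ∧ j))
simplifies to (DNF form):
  False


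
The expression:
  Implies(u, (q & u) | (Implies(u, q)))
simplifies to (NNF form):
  q | ~u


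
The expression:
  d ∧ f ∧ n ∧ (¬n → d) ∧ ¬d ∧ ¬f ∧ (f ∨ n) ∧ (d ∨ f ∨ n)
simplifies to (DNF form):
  False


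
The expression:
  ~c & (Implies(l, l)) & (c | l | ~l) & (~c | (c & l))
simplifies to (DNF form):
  ~c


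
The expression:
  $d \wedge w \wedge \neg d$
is never true.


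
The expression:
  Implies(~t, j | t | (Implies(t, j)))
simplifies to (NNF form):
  True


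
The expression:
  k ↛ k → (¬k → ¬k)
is always true.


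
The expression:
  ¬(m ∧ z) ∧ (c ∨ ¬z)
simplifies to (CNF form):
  (c ∨ ¬z) ∧ (¬m ∨ ¬z)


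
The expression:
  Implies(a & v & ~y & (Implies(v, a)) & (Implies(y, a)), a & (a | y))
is always true.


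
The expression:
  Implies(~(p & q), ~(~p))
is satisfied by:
  {p: True}


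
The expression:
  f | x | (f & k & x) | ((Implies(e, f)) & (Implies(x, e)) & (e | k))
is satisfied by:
  {x: True, f: True, k: True, e: False}
  {x: True, f: True, k: False, e: False}
  {x: True, e: True, f: True, k: True}
  {x: True, e: True, f: True, k: False}
  {x: True, k: True, f: False, e: False}
  {x: True, k: False, f: False, e: False}
  {x: True, e: True, k: True, f: False}
  {x: True, e: True, k: False, f: False}
  {f: True, k: True, x: False, e: False}
  {f: True, x: False, k: False, e: False}
  {e: True, f: True, k: True, x: False}
  {e: True, f: True, x: False, k: False}
  {k: True, x: False, f: False, e: False}


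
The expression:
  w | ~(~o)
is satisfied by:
  {o: True, w: True}
  {o: True, w: False}
  {w: True, o: False}


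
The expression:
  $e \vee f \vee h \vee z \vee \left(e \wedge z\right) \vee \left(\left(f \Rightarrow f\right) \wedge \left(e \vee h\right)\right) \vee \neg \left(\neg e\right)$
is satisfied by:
  {z: True, e: True, h: True, f: True}
  {z: True, e: True, h: True, f: False}
  {z: True, e: True, f: True, h: False}
  {z: True, e: True, f: False, h: False}
  {z: True, h: True, f: True, e: False}
  {z: True, h: True, f: False, e: False}
  {z: True, h: False, f: True, e: False}
  {z: True, h: False, f: False, e: False}
  {e: True, h: True, f: True, z: False}
  {e: True, h: True, f: False, z: False}
  {e: True, f: True, h: False, z: False}
  {e: True, f: False, h: False, z: False}
  {h: True, f: True, e: False, z: False}
  {h: True, e: False, f: False, z: False}
  {f: True, e: False, h: False, z: False}


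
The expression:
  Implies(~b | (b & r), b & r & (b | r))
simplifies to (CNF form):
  b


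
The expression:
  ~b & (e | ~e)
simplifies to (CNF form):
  ~b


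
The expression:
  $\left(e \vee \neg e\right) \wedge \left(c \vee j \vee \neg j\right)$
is always true.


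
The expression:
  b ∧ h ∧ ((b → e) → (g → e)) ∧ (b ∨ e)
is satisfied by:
  {h: True, b: True}


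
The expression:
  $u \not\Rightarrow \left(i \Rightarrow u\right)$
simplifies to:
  $\text{False}$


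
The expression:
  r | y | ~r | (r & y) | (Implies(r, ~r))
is always true.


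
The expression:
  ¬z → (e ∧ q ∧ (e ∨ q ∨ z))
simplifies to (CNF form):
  (e ∨ z) ∧ (q ∨ z)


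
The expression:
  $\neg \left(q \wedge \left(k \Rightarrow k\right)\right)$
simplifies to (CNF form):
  $\neg q$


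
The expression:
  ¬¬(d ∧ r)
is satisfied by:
  {r: True, d: True}


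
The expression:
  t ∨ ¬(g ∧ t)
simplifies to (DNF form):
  True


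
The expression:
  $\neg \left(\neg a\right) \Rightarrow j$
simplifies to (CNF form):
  $j \vee \neg a$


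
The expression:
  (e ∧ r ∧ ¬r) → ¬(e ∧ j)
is always true.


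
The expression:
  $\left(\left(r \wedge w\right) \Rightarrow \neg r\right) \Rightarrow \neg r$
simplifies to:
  $w \vee \neg r$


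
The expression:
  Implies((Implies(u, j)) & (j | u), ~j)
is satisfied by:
  {j: False}


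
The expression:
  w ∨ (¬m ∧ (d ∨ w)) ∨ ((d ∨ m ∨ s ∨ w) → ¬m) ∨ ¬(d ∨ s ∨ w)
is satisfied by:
  {w: True, s: False, m: False, d: False}
  {w: True, d: True, s: False, m: False}
  {w: True, s: True, m: False, d: False}
  {w: True, d: True, s: True, m: False}
  {d: False, s: False, m: False, w: False}
  {d: True, s: False, m: False, w: False}
  {s: True, d: False, m: False, w: False}
  {d: True, s: True, m: False, w: False}
  {m: True, w: True, d: False, s: False}
  {d: True, m: True, w: True, s: False}
  {m: True, w: True, s: True, d: False}
  {d: True, m: True, w: True, s: True}
  {m: True, w: False, s: False, d: False}


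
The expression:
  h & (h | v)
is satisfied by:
  {h: True}


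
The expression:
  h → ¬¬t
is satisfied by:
  {t: True, h: False}
  {h: False, t: False}
  {h: True, t: True}


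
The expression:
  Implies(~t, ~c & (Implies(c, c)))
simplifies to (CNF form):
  t | ~c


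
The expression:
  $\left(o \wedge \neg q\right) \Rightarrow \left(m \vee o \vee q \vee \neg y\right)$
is always true.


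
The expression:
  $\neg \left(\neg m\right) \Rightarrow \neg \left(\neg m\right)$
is always true.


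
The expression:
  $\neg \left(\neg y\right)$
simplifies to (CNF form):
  $y$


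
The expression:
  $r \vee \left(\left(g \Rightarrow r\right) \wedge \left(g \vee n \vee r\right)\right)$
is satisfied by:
  {r: True, n: True, g: False}
  {r: True, n: False, g: False}
  {r: True, g: True, n: True}
  {r: True, g: True, n: False}
  {n: True, g: False, r: False}


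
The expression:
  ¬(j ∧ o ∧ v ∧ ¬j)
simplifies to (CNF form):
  True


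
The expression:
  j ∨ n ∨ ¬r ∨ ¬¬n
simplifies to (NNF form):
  j ∨ n ∨ ¬r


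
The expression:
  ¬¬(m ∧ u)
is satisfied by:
  {m: True, u: True}


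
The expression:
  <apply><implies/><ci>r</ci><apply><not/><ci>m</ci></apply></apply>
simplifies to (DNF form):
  <apply><or/><apply><not/><ci>m</ci></apply><apply><not/><ci>r</ci></apply></apply>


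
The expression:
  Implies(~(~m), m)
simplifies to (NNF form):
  True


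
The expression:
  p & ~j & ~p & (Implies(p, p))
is never true.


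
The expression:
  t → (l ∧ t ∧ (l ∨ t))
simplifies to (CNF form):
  l ∨ ¬t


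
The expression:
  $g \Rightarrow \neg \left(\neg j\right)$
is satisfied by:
  {j: True, g: False}
  {g: False, j: False}
  {g: True, j: True}


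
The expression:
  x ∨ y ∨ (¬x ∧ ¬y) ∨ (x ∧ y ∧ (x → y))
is always true.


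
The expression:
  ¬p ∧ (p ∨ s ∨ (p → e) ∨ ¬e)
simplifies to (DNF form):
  ¬p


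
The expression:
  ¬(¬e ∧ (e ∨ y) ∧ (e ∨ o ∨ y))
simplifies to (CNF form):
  e ∨ ¬y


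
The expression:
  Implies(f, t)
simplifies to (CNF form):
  t | ~f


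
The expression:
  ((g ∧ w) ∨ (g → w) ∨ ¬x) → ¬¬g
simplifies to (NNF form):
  g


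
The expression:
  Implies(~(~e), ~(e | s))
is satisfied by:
  {e: False}


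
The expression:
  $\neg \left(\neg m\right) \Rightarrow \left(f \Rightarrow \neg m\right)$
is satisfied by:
  {m: False, f: False}
  {f: True, m: False}
  {m: True, f: False}


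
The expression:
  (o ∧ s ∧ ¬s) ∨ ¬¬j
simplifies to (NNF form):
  j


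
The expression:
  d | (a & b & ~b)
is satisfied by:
  {d: True}


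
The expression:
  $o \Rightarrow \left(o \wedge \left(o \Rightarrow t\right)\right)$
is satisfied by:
  {t: True, o: False}
  {o: False, t: False}
  {o: True, t: True}


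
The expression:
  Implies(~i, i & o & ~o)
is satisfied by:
  {i: True}


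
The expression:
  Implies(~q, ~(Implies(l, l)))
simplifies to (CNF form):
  q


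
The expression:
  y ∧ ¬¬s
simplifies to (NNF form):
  s ∧ y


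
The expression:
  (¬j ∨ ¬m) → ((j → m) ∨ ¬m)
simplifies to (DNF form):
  True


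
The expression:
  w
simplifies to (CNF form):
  w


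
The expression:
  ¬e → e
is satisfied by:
  {e: True}


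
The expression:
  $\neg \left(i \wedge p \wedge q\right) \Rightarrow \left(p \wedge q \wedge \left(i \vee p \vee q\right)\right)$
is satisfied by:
  {p: True, q: True}


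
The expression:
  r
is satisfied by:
  {r: True}


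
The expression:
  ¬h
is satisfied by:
  {h: False}


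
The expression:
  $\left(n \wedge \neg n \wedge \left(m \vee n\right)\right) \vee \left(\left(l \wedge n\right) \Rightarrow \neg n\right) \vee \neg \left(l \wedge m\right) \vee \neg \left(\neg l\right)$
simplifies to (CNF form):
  $\text{True}$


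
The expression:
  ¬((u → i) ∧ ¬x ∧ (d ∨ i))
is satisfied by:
  {x: True, u: True, i: False, d: False}
  {x: True, i: False, u: False, d: False}
  {x: True, d: True, u: True, i: False}
  {x: True, d: True, i: False, u: False}
  {x: True, u: True, i: True, d: False}
  {x: True, i: True, u: False, d: False}
  {x: True, d: True, i: True, u: True}
  {x: True, d: True, i: True, u: False}
  {u: True, d: False, i: False, x: False}
  {d: False, i: False, u: False, x: False}
  {u: True, d: True, i: False, x: False}


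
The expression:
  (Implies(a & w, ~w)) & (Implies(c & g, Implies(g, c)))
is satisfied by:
  {w: False, a: False}
  {a: True, w: False}
  {w: True, a: False}


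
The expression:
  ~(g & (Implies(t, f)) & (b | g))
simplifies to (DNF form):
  ~g | (t & ~f)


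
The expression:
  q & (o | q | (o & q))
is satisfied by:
  {q: True}


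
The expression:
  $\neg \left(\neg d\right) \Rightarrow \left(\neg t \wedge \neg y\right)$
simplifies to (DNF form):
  $\left(\neg t \wedge \neg y\right) \vee \neg d$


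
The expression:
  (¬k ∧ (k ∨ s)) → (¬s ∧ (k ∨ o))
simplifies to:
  k ∨ ¬s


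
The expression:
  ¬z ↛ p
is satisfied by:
  {p: False, z: False}


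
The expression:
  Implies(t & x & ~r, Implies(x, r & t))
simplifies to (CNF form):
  r | ~t | ~x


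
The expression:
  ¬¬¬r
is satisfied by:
  {r: False}


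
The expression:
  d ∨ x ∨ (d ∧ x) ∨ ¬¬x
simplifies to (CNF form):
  d ∨ x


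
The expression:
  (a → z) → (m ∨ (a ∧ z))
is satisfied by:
  {a: True, m: True}
  {a: True, m: False}
  {m: True, a: False}


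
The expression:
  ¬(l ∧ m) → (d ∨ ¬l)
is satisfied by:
  {d: True, m: True, l: False}
  {d: True, l: False, m: False}
  {m: True, l: False, d: False}
  {m: False, l: False, d: False}
  {d: True, m: True, l: True}
  {d: True, l: True, m: False}
  {m: True, l: True, d: False}


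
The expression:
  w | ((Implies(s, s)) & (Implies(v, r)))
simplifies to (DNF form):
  r | w | ~v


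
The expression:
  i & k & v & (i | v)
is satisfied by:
  {k: True, i: True, v: True}


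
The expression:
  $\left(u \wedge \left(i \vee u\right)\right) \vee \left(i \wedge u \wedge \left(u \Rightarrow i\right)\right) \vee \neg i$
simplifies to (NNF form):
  $u \vee \neg i$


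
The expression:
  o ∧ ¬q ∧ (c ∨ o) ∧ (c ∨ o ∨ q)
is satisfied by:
  {o: True, q: False}


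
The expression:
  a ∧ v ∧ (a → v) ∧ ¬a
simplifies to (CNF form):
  False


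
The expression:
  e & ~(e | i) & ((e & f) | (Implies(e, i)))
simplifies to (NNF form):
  False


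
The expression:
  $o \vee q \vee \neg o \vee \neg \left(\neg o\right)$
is always true.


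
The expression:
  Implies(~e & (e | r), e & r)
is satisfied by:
  {e: True, r: False}
  {r: False, e: False}
  {r: True, e: True}


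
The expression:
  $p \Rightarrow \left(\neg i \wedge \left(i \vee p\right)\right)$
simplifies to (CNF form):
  $\neg i \vee \neg p$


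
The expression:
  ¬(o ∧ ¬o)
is always true.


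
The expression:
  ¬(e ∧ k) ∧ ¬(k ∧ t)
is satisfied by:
  {t: False, k: False, e: False}
  {e: True, t: False, k: False}
  {t: True, e: False, k: False}
  {e: True, t: True, k: False}
  {k: True, e: False, t: False}


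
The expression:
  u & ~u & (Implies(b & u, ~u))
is never true.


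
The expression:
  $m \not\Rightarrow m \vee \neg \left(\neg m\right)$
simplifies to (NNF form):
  $m$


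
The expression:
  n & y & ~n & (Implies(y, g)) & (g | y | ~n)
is never true.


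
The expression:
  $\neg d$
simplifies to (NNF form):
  $\neg d$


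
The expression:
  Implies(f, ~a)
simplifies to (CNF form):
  ~a | ~f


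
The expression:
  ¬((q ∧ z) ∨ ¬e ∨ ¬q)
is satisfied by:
  {e: True, q: True, z: False}


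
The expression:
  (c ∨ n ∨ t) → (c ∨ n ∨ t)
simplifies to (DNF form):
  True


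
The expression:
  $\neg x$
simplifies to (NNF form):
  $\neg x$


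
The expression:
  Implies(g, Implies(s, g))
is always true.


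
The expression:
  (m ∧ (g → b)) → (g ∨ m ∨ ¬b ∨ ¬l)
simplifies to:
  True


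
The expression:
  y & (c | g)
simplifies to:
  y & (c | g)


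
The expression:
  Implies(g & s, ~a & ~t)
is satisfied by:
  {t: False, s: False, g: False, a: False}
  {a: True, t: False, s: False, g: False}
  {t: True, a: False, s: False, g: False}
  {a: True, t: True, s: False, g: False}
  {g: True, a: False, t: False, s: False}
  {g: True, a: True, t: False, s: False}
  {g: True, t: True, a: False, s: False}
  {g: True, a: True, t: True, s: False}
  {s: True, g: False, t: False, a: False}
  {s: True, a: True, g: False, t: False}
  {s: True, t: True, g: False, a: False}
  {a: True, s: True, t: True, g: False}
  {s: True, g: True, a: False, t: False}


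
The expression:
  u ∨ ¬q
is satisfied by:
  {u: True, q: False}
  {q: False, u: False}
  {q: True, u: True}


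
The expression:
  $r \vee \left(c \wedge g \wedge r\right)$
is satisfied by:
  {r: True}


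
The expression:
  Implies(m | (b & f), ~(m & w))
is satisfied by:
  {w: False, m: False}
  {m: True, w: False}
  {w: True, m: False}


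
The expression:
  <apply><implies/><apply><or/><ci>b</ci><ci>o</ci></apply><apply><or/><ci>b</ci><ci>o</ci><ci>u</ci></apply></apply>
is always true.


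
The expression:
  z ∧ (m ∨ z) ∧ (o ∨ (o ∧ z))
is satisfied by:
  {z: True, o: True}


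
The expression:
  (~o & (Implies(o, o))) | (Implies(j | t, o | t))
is always true.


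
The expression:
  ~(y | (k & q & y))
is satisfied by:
  {y: False}


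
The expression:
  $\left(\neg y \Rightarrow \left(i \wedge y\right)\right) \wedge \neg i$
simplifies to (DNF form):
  $y \wedge \neg i$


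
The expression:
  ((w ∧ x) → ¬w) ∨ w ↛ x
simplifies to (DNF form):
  ¬w ∨ ¬x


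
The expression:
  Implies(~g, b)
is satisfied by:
  {b: True, g: True}
  {b: True, g: False}
  {g: True, b: False}


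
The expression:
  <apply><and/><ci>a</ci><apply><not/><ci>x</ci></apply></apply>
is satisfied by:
  {a: True, x: False}


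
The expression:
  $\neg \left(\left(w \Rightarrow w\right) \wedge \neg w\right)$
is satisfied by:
  {w: True}


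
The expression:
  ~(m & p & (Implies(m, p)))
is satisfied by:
  {p: False, m: False}
  {m: True, p: False}
  {p: True, m: False}


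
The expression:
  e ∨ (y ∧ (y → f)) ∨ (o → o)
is always true.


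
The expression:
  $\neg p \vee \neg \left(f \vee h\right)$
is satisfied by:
  {f: False, p: False, h: False}
  {h: True, f: False, p: False}
  {f: True, h: False, p: False}
  {h: True, f: True, p: False}
  {p: True, h: False, f: False}


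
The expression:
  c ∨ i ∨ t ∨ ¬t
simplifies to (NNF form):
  True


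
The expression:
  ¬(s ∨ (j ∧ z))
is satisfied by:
  {z: False, s: False, j: False}
  {j: True, z: False, s: False}
  {z: True, j: False, s: False}


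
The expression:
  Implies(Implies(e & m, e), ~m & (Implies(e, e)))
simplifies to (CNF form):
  ~m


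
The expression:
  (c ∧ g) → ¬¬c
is always true.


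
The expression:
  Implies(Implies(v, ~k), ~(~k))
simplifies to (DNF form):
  k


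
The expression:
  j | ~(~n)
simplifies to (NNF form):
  j | n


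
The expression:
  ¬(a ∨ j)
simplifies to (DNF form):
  ¬a ∧ ¬j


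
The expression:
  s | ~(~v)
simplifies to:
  s | v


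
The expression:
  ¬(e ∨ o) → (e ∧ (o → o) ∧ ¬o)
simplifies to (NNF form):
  e ∨ o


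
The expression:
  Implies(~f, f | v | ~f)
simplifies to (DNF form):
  True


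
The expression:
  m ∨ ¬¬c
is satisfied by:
  {c: True, m: True}
  {c: True, m: False}
  {m: True, c: False}


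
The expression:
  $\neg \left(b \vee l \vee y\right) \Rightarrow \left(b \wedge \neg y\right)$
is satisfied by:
  {y: True, b: True, l: True}
  {y: True, b: True, l: False}
  {y: True, l: True, b: False}
  {y: True, l: False, b: False}
  {b: True, l: True, y: False}
  {b: True, l: False, y: False}
  {l: True, b: False, y: False}


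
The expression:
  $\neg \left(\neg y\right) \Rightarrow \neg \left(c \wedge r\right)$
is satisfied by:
  {c: False, y: False, r: False}
  {r: True, c: False, y: False}
  {y: True, c: False, r: False}
  {r: True, y: True, c: False}
  {c: True, r: False, y: False}
  {r: True, c: True, y: False}
  {y: True, c: True, r: False}


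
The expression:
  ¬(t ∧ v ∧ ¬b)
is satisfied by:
  {b: True, v: False, t: False}
  {v: False, t: False, b: False}
  {b: True, t: True, v: False}
  {t: True, v: False, b: False}
  {b: True, v: True, t: False}
  {v: True, b: False, t: False}
  {b: True, t: True, v: True}


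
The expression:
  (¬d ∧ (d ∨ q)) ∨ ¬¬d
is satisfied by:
  {d: True, q: True}
  {d: True, q: False}
  {q: True, d: False}


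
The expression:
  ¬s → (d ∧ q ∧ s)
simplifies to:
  s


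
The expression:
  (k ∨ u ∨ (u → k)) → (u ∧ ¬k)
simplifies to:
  u ∧ ¬k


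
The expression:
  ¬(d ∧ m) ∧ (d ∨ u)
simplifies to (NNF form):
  (d ∧ ¬m) ∨ (u ∧ ¬d)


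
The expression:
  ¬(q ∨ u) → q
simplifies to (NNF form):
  q ∨ u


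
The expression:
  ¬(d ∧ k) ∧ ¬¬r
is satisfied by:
  {r: True, k: False, d: False}
  {r: True, d: True, k: False}
  {r: True, k: True, d: False}


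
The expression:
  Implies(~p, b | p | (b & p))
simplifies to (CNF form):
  b | p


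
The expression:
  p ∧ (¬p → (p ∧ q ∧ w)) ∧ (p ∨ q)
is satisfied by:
  {p: True}


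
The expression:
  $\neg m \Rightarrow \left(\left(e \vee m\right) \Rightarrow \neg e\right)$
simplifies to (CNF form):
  $m \vee \neg e$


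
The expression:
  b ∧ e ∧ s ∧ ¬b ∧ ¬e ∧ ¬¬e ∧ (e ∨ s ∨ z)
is never true.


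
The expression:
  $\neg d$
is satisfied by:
  {d: False}


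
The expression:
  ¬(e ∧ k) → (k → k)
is always true.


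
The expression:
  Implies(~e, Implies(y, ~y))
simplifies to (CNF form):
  e | ~y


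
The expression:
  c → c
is always true.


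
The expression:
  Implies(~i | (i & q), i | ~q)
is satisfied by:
  {i: True, q: False}
  {q: False, i: False}
  {q: True, i: True}


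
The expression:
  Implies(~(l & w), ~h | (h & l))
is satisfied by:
  {l: True, h: False}
  {h: False, l: False}
  {h: True, l: True}


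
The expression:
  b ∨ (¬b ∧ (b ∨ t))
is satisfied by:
  {b: True, t: True}
  {b: True, t: False}
  {t: True, b: False}


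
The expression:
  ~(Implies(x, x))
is never true.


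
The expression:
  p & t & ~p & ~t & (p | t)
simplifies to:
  False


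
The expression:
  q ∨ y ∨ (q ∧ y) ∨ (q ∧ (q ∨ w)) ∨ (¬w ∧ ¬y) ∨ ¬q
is always true.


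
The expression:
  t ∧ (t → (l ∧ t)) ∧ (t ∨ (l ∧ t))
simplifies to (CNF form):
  l ∧ t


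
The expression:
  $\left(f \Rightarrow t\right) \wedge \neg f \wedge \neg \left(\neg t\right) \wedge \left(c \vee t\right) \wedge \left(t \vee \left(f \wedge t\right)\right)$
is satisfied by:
  {t: True, f: False}


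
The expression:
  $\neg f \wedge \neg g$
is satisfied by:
  {g: False, f: False}


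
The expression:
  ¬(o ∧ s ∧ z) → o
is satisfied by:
  {o: True}


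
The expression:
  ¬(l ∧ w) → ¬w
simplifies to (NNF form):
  l ∨ ¬w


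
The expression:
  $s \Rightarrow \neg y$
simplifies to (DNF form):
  $\neg s \vee \neg y$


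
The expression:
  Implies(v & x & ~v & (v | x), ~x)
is always true.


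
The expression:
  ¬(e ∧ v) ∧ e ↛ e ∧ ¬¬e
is never true.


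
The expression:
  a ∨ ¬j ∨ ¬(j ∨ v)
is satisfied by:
  {a: True, j: False}
  {j: False, a: False}
  {j: True, a: True}


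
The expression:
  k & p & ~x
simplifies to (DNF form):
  k & p & ~x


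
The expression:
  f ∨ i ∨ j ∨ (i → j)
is always true.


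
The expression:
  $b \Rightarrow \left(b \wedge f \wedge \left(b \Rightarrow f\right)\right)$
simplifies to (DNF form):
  $f \vee \neg b$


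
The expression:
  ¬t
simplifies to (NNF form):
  ¬t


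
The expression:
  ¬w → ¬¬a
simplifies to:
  a ∨ w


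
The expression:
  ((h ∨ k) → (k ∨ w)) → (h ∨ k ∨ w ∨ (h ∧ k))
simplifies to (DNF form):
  h ∨ k ∨ w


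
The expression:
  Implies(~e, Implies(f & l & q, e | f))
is always true.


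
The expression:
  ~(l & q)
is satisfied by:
  {l: False, q: False}
  {q: True, l: False}
  {l: True, q: False}


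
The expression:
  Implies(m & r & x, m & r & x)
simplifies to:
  True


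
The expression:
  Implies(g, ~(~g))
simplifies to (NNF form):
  True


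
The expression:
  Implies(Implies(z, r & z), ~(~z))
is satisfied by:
  {z: True}


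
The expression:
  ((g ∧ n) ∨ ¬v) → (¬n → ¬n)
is always true.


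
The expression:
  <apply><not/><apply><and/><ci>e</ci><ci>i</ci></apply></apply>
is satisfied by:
  {e: False, i: False}
  {i: True, e: False}
  {e: True, i: False}


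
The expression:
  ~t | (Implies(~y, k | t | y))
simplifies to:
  True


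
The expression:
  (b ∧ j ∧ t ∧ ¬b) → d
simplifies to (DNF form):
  True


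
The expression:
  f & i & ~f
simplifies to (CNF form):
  False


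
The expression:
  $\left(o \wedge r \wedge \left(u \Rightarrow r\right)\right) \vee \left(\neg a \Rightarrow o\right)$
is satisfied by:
  {a: True, o: True}
  {a: True, o: False}
  {o: True, a: False}


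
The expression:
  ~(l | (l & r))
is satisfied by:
  {l: False}


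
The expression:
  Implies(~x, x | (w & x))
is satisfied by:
  {x: True}


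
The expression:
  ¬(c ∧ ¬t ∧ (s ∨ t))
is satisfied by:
  {t: True, s: False, c: False}
  {s: False, c: False, t: False}
  {t: True, c: True, s: False}
  {c: True, s: False, t: False}
  {t: True, s: True, c: False}
  {s: True, t: False, c: False}
  {t: True, c: True, s: True}


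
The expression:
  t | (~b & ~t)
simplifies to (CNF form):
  t | ~b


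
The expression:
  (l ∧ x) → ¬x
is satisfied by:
  {l: False, x: False}
  {x: True, l: False}
  {l: True, x: False}


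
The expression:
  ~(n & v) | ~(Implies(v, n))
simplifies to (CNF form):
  ~n | ~v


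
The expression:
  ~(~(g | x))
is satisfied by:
  {x: True, g: True}
  {x: True, g: False}
  {g: True, x: False}


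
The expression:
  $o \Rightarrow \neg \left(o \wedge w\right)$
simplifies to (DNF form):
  $\neg o \vee \neg w$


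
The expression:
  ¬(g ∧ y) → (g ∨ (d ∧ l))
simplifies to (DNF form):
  g ∨ (d ∧ l)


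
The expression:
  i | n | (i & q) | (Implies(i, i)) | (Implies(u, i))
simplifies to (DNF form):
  True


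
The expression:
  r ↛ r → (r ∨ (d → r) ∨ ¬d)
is always true.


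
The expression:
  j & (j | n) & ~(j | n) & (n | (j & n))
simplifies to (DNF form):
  False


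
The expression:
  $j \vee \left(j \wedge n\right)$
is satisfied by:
  {j: True}


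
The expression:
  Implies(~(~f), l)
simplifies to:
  l | ~f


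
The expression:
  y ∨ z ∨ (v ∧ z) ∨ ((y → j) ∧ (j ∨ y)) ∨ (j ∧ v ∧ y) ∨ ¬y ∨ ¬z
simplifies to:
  True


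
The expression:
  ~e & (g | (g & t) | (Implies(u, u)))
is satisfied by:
  {e: False}


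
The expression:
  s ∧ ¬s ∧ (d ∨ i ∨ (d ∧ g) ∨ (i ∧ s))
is never true.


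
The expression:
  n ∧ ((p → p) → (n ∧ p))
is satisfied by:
  {p: True, n: True}


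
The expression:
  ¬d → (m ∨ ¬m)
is always true.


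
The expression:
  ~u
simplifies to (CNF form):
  ~u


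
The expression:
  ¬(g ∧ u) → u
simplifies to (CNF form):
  u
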